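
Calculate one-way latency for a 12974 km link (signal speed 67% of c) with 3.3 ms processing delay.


Speed = 0.67 * 3e5 km/s = 201000 km/s
Propagation delay = 12974 / 201000 = 0.0645 s = 64.5473 ms
Processing delay = 3.3 ms
Total one-way latency = 67.8473 ms


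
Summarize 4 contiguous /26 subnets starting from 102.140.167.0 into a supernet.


Original prefix: /26
Number of subnets: 4 = 2^2
New prefix = 26 - 2 = 24
Supernet: 102.140.167.0/24


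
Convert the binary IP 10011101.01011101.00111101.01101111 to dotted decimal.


10011101 = 157
01011101 = 93
00111101 = 61
01101111 = 111
IP: 157.93.61.111


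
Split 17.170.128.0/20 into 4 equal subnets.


New prefix = 20 + 2 = 22
Each subnet has 1024 addresses
  17.170.128.0/22
  17.170.132.0/22
  17.170.136.0/22
  17.170.140.0/22
Subnets: 17.170.128.0/22, 17.170.132.0/22, 17.170.136.0/22, 17.170.140.0/22


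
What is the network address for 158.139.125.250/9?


IP:   10011110.10001011.01111101.11111010
Mask: 11111111.10000000.00000000.00000000
AND operation:
Net:  10011110.10000000.00000000.00000000
Network: 158.128.0.0/9


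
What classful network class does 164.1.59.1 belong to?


First octet: 164
Binary: 10100100
10xxxxxx -> Class B (128-191)
Class B, default mask 255.255.0.0 (/16)


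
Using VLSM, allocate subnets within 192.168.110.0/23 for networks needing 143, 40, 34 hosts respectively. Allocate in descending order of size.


143 hosts -> /24 (254 usable): 192.168.110.0/24
40 hosts -> /26 (62 usable): 192.168.111.0/26
34 hosts -> /26 (62 usable): 192.168.111.64/26
Allocation: 192.168.110.0/24 (143 hosts, 254 usable); 192.168.111.0/26 (40 hosts, 62 usable); 192.168.111.64/26 (34 hosts, 62 usable)


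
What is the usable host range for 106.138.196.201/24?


Network: 106.138.196.0
Broadcast: 106.138.196.255
First usable = network + 1
Last usable = broadcast - 1
Range: 106.138.196.1 to 106.138.196.254


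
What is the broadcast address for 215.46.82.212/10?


Network: 215.0.0.0/10
Host bits = 22
Set all host bits to 1:
Broadcast: 215.63.255.255


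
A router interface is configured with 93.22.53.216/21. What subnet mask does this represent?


/21 means 21 network bits, 11 host bits
Binary: 11111111111111111111100000000000
Mask: 255.255.248.0


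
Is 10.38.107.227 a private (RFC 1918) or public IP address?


RFC 1918 private ranges:
  10.0.0.0/8 (10.0.0.0 - 10.255.255.255)
  172.16.0.0/12 (172.16.0.0 - 172.31.255.255)
  192.168.0.0/16 (192.168.0.0 - 192.168.255.255)
Private (in 10.0.0.0/8)


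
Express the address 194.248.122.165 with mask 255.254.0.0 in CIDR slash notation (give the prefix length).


Binary: 11111111.11111110.00000000.00000000
Count leading 1s
Prefix: /15


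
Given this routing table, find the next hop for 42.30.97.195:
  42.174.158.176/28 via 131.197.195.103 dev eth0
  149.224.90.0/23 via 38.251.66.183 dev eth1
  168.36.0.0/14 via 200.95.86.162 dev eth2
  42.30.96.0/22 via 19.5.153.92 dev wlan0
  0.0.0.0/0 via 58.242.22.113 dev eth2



Longest prefix match for 42.30.97.195:
  /28 42.174.158.176: no
  /23 149.224.90.0: no
  /14 168.36.0.0: no
  /22 42.30.96.0: MATCH
  /0 0.0.0.0: MATCH
Selected: next-hop 19.5.153.92 via wlan0 (matched /22)


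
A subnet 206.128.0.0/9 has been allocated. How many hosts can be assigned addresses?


Host bits = 32 - 9 = 23
Total addresses = 2^23 = 8388608
Usable = total - 2 (network and broadcast)
Usable hosts: 8388606


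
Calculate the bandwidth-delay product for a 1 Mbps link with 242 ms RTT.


BDP = bandwidth * RTT
= 1 Mbps * 242 ms
= 1 * 1e6 * 242 / 1000 bits
= 242000 bits
= 30250 bytes
= 29.541 KB
BDP = 242000 bits (30250 bytes)


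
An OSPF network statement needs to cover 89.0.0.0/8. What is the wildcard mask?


Subnet mask: 255.0.0.0
Wildcard = 255.255.255.255 - subnet mask
255 - 255 = 0
255 - 0 = 255
255 - 0 = 255
255 - 0 = 255
Wildcard: 0.255.255.255


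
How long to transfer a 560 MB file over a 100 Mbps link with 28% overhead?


Effective throughput = 100 * (1 - 28/100) = 72 Mbps
File size in Mb = 560 * 8 = 4480 Mb
Time = 4480 / 72
Time = 62.2222 seconds


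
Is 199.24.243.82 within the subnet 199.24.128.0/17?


Subnet network: 199.24.128.0
Test IP AND mask: 199.24.128.0
Yes, 199.24.243.82 is in 199.24.128.0/17


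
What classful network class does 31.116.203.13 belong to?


First octet: 31
Binary: 00011111
0xxxxxxx -> Class A (1-126)
Class A, default mask 255.0.0.0 (/8)


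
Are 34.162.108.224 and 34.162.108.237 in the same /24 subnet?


Mask: 255.255.255.0
34.162.108.224 AND mask = 34.162.108.0
34.162.108.237 AND mask = 34.162.108.0
Yes, same subnet (34.162.108.0)


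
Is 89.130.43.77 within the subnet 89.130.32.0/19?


Subnet network: 89.130.32.0
Test IP AND mask: 89.130.32.0
Yes, 89.130.43.77 is in 89.130.32.0/19


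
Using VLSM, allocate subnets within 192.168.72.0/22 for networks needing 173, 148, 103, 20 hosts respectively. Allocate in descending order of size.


173 hosts -> /24 (254 usable): 192.168.72.0/24
148 hosts -> /24 (254 usable): 192.168.73.0/24
103 hosts -> /25 (126 usable): 192.168.74.0/25
20 hosts -> /27 (30 usable): 192.168.74.128/27
Allocation: 192.168.72.0/24 (173 hosts, 254 usable); 192.168.73.0/24 (148 hosts, 254 usable); 192.168.74.0/25 (103 hosts, 126 usable); 192.168.74.128/27 (20 hosts, 30 usable)


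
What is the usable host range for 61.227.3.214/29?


Network: 61.227.3.208
Broadcast: 61.227.3.215
First usable = network + 1
Last usable = broadcast - 1
Range: 61.227.3.209 to 61.227.3.214


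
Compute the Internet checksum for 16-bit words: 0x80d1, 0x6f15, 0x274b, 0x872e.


Sum all words (with carry folding):
+ 0x80d1 = 0x80d1
+ 0x6f15 = 0xefe6
+ 0x274b = 0x1732
+ 0x872e = 0x9e60
One's complement: ~0x9e60
Checksum = 0x619f


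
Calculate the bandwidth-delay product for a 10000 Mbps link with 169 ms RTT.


BDP = bandwidth * RTT
= 10000 Mbps * 169 ms
= 10000 * 1e6 * 169 / 1000 bits
= 1690000000 bits
= 211250000 bytes
= 206298.8281 KB
BDP = 1690000000 bits (211250000 bytes)


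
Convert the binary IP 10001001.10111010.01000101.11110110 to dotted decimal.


10001001 = 137
10111010 = 186
01000101 = 69
11110110 = 246
IP: 137.186.69.246


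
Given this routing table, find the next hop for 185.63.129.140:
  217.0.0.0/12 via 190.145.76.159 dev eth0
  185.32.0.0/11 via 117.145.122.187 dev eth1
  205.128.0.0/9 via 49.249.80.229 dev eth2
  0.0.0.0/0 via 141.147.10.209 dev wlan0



Longest prefix match for 185.63.129.140:
  /12 217.0.0.0: no
  /11 185.32.0.0: MATCH
  /9 205.128.0.0: no
  /0 0.0.0.0: MATCH
Selected: next-hop 117.145.122.187 via eth1 (matched /11)


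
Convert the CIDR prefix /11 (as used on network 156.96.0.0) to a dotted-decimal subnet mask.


/11 means 11 network bits, 21 host bits
Binary: 11111111111000000000000000000000
Mask: 255.224.0.0


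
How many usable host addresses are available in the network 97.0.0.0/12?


Host bits = 32 - 12 = 20
Total addresses = 2^20 = 1048576
Usable = total - 2 (network and broadcast)
Usable hosts: 1048574


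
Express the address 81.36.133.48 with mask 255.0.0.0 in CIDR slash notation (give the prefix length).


Binary: 11111111.00000000.00000000.00000000
Count leading 1s
Prefix: /8


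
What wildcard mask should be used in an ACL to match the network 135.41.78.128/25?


Subnet mask: 255.255.255.128
Wildcard = 255.255.255.255 - subnet mask
255 - 255 = 0
255 - 255 = 0
255 - 255 = 0
255 - 128 = 127
Wildcard: 0.0.0.127


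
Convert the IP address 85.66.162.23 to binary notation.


85 = 01010101
66 = 01000010
162 = 10100010
23 = 00010111
Binary: 01010101.01000010.10100010.00010111


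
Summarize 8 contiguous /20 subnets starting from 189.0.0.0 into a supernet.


Original prefix: /20
Number of subnets: 8 = 2^3
New prefix = 20 - 3 = 17
Supernet: 189.0.0.0/17


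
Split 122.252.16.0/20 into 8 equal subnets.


New prefix = 20 + 3 = 23
Each subnet has 512 addresses
  122.252.16.0/23
  122.252.18.0/23
  122.252.20.0/23
  122.252.22.0/23
  122.252.24.0/23
  122.252.26.0/23
  122.252.28.0/23
  122.252.30.0/23
Subnets: 122.252.16.0/23, 122.252.18.0/23, 122.252.20.0/23, 122.252.22.0/23, 122.252.24.0/23, 122.252.26.0/23, 122.252.28.0/23, 122.252.30.0/23


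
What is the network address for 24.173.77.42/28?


IP:   00011000.10101101.01001101.00101010
Mask: 11111111.11111111.11111111.11110000
AND operation:
Net:  00011000.10101101.01001101.00100000
Network: 24.173.77.32/28


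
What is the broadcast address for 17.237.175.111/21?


Network: 17.237.168.0/21
Host bits = 11
Set all host bits to 1:
Broadcast: 17.237.175.255


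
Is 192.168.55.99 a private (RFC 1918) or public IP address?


RFC 1918 private ranges:
  10.0.0.0/8 (10.0.0.0 - 10.255.255.255)
  172.16.0.0/12 (172.16.0.0 - 172.31.255.255)
  192.168.0.0/16 (192.168.0.0 - 192.168.255.255)
Private (in 192.168.0.0/16)


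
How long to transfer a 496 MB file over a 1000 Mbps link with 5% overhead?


Effective throughput = 1000 * (1 - 5/100) = 950 Mbps
File size in Mb = 496 * 8 = 3968 Mb
Time = 3968 / 950
Time = 4.1768 seconds


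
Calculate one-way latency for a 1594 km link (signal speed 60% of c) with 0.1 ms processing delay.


Speed = 0.6 * 3e5 km/s = 180000 km/s
Propagation delay = 1594 / 180000 = 0.0089 s = 8.8556 ms
Processing delay = 0.1 ms
Total one-way latency = 8.9556 ms


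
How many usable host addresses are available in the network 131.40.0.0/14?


Host bits = 32 - 14 = 18
Total addresses = 2^18 = 262144
Usable = total - 2 (network and broadcast)
Usable hosts: 262142


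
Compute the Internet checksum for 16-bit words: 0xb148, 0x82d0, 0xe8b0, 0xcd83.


Sum all words (with carry folding):
+ 0xb148 = 0xb148
+ 0x82d0 = 0x3419
+ 0xe8b0 = 0x1cca
+ 0xcd83 = 0xea4d
One's complement: ~0xea4d
Checksum = 0x15b2


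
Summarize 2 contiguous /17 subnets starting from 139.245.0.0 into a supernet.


Original prefix: /17
Number of subnets: 2 = 2^1
New prefix = 17 - 1 = 16
Supernet: 139.245.0.0/16


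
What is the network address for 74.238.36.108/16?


IP:   01001010.11101110.00100100.01101100
Mask: 11111111.11111111.00000000.00000000
AND operation:
Net:  01001010.11101110.00000000.00000000
Network: 74.238.0.0/16


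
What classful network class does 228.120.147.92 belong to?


First octet: 228
Binary: 11100100
1110xxxx -> Class D (224-239)
Class D (multicast), default mask N/A


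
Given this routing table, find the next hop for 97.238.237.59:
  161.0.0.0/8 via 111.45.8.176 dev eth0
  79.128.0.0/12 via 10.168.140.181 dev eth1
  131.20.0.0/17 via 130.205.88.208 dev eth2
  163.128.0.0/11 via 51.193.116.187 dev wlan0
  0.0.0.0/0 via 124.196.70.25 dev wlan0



Longest prefix match for 97.238.237.59:
  /8 161.0.0.0: no
  /12 79.128.0.0: no
  /17 131.20.0.0: no
  /11 163.128.0.0: no
  /0 0.0.0.0: MATCH
Selected: next-hop 124.196.70.25 via wlan0 (matched /0)


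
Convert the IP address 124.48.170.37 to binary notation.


124 = 01111100
48 = 00110000
170 = 10101010
37 = 00100101
Binary: 01111100.00110000.10101010.00100101


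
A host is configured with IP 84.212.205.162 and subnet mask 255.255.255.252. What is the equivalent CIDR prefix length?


Binary: 11111111.11111111.11111111.11111100
Count leading 1s
Prefix: /30


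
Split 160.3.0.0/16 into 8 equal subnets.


New prefix = 16 + 3 = 19
Each subnet has 8192 addresses
  160.3.0.0/19
  160.3.32.0/19
  160.3.64.0/19
  160.3.96.0/19
  160.3.128.0/19
  160.3.160.0/19
  160.3.192.0/19
  160.3.224.0/19
Subnets: 160.3.0.0/19, 160.3.32.0/19, 160.3.64.0/19, 160.3.96.0/19, 160.3.128.0/19, 160.3.160.0/19, 160.3.192.0/19, 160.3.224.0/19


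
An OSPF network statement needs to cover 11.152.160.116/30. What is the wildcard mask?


Subnet mask: 255.255.255.252
Wildcard = 255.255.255.255 - subnet mask
255 - 255 = 0
255 - 255 = 0
255 - 255 = 0
255 - 252 = 3
Wildcard: 0.0.0.3


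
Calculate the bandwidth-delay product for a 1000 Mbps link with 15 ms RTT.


BDP = bandwidth * RTT
= 1000 Mbps * 15 ms
= 1000 * 1e6 * 15 / 1000 bits
= 15000000 bits
= 1875000 bytes
= 1831.0547 KB
BDP = 15000000 bits (1875000 bytes)


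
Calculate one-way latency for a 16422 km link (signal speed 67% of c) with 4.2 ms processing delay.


Speed = 0.67 * 3e5 km/s = 201000 km/s
Propagation delay = 16422 / 201000 = 0.0817 s = 81.7015 ms
Processing delay = 4.2 ms
Total one-way latency = 85.9015 ms


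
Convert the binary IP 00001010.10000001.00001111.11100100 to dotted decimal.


00001010 = 10
10000001 = 129
00001111 = 15
11100100 = 228
IP: 10.129.15.228


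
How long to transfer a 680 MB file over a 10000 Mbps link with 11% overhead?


Effective throughput = 10000 * (1 - 11/100) = 8900 Mbps
File size in Mb = 680 * 8 = 5440 Mb
Time = 5440 / 8900
Time = 0.6112 seconds


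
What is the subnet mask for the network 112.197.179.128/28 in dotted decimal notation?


/28 means 28 network bits, 4 host bits
Binary: 11111111111111111111111111110000
Mask: 255.255.255.240


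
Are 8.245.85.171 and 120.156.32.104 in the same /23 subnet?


Mask: 255.255.254.0
8.245.85.171 AND mask = 8.245.84.0
120.156.32.104 AND mask = 120.156.32.0
No, different subnets (8.245.84.0 vs 120.156.32.0)


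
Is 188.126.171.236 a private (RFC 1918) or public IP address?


RFC 1918 private ranges:
  10.0.0.0/8 (10.0.0.0 - 10.255.255.255)
  172.16.0.0/12 (172.16.0.0 - 172.31.255.255)
  192.168.0.0/16 (192.168.0.0 - 192.168.255.255)
Public (not in any RFC 1918 range)


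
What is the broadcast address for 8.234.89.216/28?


Network: 8.234.89.208/28
Host bits = 4
Set all host bits to 1:
Broadcast: 8.234.89.223


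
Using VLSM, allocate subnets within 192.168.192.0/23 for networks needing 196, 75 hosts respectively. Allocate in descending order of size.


196 hosts -> /24 (254 usable): 192.168.192.0/24
75 hosts -> /25 (126 usable): 192.168.193.0/25
Allocation: 192.168.192.0/24 (196 hosts, 254 usable); 192.168.193.0/25 (75 hosts, 126 usable)


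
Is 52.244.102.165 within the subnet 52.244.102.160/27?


Subnet network: 52.244.102.160
Test IP AND mask: 52.244.102.160
Yes, 52.244.102.165 is in 52.244.102.160/27


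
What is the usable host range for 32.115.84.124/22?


Network: 32.115.84.0
Broadcast: 32.115.87.255
First usable = network + 1
Last usable = broadcast - 1
Range: 32.115.84.1 to 32.115.87.254


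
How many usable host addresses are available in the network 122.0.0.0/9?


Host bits = 32 - 9 = 23
Total addresses = 2^23 = 8388608
Usable = total - 2 (network and broadcast)
Usable hosts: 8388606


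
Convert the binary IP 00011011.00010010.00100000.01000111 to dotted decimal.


00011011 = 27
00010010 = 18
00100000 = 32
01000111 = 71
IP: 27.18.32.71


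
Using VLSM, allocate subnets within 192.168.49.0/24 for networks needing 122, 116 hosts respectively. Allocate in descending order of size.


122 hosts -> /25 (126 usable): 192.168.49.0/25
116 hosts -> /25 (126 usable): 192.168.49.128/25
Allocation: 192.168.49.0/25 (122 hosts, 126 usable); 192.168.49.128/25 (116 hosts, 126 usable)


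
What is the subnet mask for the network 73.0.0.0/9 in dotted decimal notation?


/9 means 9 network bits, 23 host bits
Binary: 11111111100000000000000000000000
Mask: 255.128.0.0


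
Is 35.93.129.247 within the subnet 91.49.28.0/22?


Subnet network: 91.49.28.0
Test IP AND mask: 35.93.128.0
No, 35.93.129.247 is not in 91.49.28.0/22


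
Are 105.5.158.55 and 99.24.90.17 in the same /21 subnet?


Mask: 255.255.248.0
105.5.158.55 AND mask = 105.5.152.0
99.24.90.17 AND mask = 99.24.88.0
No, different subnets (105.5.152.0 vs 99.24.88.0)


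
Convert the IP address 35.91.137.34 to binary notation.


35 = 00100011
91 = 01011011
137 = 10001001
34 = 00100010
Binary: 00100011.01011011.10001001.00100010


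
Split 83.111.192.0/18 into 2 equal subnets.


New prefix = 18 + 1 = 19
Each subnet has 8192 addresses
  83.111.192.0/19
  83.111.224.0/19
Subnets: 83.111.192.0/19, 83.111.224.0/19


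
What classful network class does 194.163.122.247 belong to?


First octet: 194
Binary: 11000010
110xxxxx -> Class C (192-223)
Class C, default mask 255.255.255.0 (/24)


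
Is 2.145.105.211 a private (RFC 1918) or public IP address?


RFC 1918 private ranges:
  10.0.0.0/8 (10.0.0.0 - 10.255.255.255)
  172.16.0.0/12 (172.16.0.0 - 172.31.255.255)
  192.168.0.0/16 (192.168.0.0 - 192.168.255.255)
Public (not in any RFC 1918 range)


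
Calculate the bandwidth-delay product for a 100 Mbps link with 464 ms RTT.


BDP = bandwidth * RTT
= 100 Mbps * 464 ms
= 100 * 1e6 * 464 / 1000 bits
= 46400000 bits
= 5800000 bytes
= 5664.0625 KB
BDP = 46400000 bits (5800000 bytes)


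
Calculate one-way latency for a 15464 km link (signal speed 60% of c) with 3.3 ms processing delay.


Speed = 0.6 * 3e5 km/s = 180000 km/s
Propagation delay = 15464 / 180000 = 0.0859 s = 85.9111 ms
Processing delay = 3.3 ms
Total one-way latency = 89.2111 ms


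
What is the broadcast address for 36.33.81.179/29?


Network: 36.33.81.176/29
Host bits = 3
Set all host bits to 1:
Broadcast: 36.33.81.183


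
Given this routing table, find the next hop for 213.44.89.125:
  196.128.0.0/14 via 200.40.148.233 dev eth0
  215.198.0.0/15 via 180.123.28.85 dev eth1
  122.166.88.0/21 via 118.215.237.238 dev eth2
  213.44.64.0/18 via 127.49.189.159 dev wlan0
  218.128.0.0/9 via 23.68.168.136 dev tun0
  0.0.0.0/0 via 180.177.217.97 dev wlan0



Longest prefix match for 213.44.89.125:
  /14 196.128.0.0: no
  /15 215.198.0.0: no
  /21 122.166.88.0: no
  /18 213.44.64.0: MATCH
  /9 218.128.0.0: no
  /0 0.0.0.0: MATCH
Selected: next-hop 127.49.189.159 via wlan0 (matched /18)


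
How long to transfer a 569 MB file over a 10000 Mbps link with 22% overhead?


Effective throughput = 10000 * (1 - 22/100) = 7800 Mbps
File size in Mb = 569 * 8 = 4552 Mb
Time = 4552 / 7800
Time = 0.5836 seconds


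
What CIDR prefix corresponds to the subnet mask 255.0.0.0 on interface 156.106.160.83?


Binary: 11111111.00000000.00000000.00000000
Count leading 1s
Prefix: /8


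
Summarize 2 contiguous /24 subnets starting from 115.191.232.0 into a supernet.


Original prefix: /24
Number of subnets: 2 = 2^1
New prefix = 24 - 1 = 23
Supernet: 115.191.232.0/23


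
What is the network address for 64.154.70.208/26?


IP:   01000000.10011010.01000110.11010000
Mask: 11111111.11111111.11111111.11000000
AND operation:
Net:  01000000.10011010.01000110.11000000
Network: 64.154.70.192/26


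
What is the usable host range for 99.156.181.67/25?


Network: 99.156.181.0
Broadcast: 99.156.181.127
First usable = network + 1
Last usable = broadcast - 1
Range: 99.156.181.1 to 99.156.181.126


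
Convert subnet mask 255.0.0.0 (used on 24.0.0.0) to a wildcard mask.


Subnet mask: 255.0.0.0
Wildcard = 255.255.255.255 - subnet mask
255 - 255 = 0
255 - 0 = 255
255 - 0 = 255
255 - 0 = 255
Wildcard: 0.255.255.255


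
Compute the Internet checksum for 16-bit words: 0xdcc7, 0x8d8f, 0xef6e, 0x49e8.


Sum all words (with carry folding):
+ 0xdcc7 = 0xdcc7
+ 0x8d8f = 0x6a57
+ 0xef6e = 0x59c6
+ 0x49e8 = 0xa3ae
One's complement: ~0xa3ae
Checksum = 0x5c51


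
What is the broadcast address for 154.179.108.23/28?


Network: 154.179.108.16/28
Host bits = 4
Set all host bits to 1:
Broadcast: 154.179.108.31


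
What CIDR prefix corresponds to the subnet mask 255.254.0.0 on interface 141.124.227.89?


Binary: 11111111.11111110.00000000.00000000
Count leading 1s
Prefix: /15


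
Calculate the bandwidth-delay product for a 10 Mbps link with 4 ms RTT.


BDP = bandwidth * RTT
= 10 Mbps * 4 ms
= 10 * 1e6 * 4 / 1000 bits
= 40000 bits
= 5000 bytes
= 4.8828 KB
BDP = 40000 bits (5000 bytes)


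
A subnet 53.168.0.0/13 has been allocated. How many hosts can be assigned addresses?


Host bits = 32 - 13 = 19
Total addresses = 2^19 = 524288
Usable = total - 2 (network and broadcast)
Usable hosts: 524286


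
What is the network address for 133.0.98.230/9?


IP:   10000101.00000000.01100010.11100110
Mask: 11111111.10000000.00000000.00000000
AND operation:
Net:  10000101.00000000.00000000.00000000
Network: 133.0.0.0/9


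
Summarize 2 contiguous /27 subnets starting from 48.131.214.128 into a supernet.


Original prefix: /27
Number of subnets: 2 = 2^1
New prefix = 27 - 1 = 26
Supernet: 48.131.214.128/26


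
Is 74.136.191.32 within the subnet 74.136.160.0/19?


Subnet network: 74.136.160.0
Test IP AND mask: 74.136.160.0
Yes, 74.136.191.32 is in 74.136.160.0/19


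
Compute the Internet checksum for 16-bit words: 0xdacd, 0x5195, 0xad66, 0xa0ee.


Sum all words (with carry folding):
+ 0xdacd = 0xdacd
+ 0x5195 = 0x2c63
+ 0xad66 = 0xd9c9
+ 0xa0ee = 0x7ab8
One's complement: ~0x7ab8
Checksum = 0x8547


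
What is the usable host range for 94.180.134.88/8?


Network: 94.0.0.0
Broadcast: 94.255.255.255
First usable = network + 1
Last usable = broadcast - 1
Range: 94.0.0.1 to 94.255.255.254


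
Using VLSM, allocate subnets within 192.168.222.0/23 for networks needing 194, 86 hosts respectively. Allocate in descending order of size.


194 hosts -> /24 (254 usable): 192.168.222.0/24
86 hosts -> /25 (126 usable): 192.168.223.0/25
Allocation: 192.168.222.0/24 (194 hosts, 254 usable); 192.168.223.0/25 (86 hosts, 126 usable)


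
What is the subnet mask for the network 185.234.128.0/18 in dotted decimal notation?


/18 means 18 network bits, 14 host bits
Binary: 11111111111111111100000000000000
Mask: 255.255.192.0


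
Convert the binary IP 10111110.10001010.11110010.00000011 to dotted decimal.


10111110 = 190
10001010 = 138
11110010 = 242
00000011 = 3
IP: 190.138.242.3


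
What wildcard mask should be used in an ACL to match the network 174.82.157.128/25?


Subnet mask: 255.255.255.128
Wildcard = 255.255.255.255 - subnet mask
255 - 255 = 0
255 - 255 = 0
255 - 255 = 0
255 - 128 = 127
Wildcard: 0.0.0.127


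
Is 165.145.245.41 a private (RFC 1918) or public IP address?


RFC 1918 private ranges:
  10.0.0.0/8 (10.0.0.0 - 10.255.255.255)
  172.16.0.0/12 (172.16.0.0 - 172.31.255.255)
  192.168.0.0/16 (192.168.0.0 - 192.168.255.255)
Public (not in any RFC 1918 range)


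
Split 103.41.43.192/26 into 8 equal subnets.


New prefix = 26 + 3 = 29
Each subnet has 8 addresses
  103.41.43.192/29
  103.41.43.200/29
  103.41.43.208/29
  103.41.43.216/29
  103.41.43.224/29
  103.41.43.232/29
  103.41.43.240/29
  103.41.43.248/29
Subnets: 103.41.43.192/29, 103.41.43.200/29, 103.41.43.208/29, 103.41.43.216/29, 103.41.43.224/29, 103.41.43.232/29, 103.41.43.240/29, 103.41.43.248/29


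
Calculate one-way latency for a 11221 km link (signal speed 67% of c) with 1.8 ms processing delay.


Speed = 0.67 * 3e5 km/s = 201000 km/s
Propagation delay = 11221 / 201000 = 0.0558 s = 55.8259 ms
Processing delay = 1.8 ms
Total one-way latency = 57.6259 ms


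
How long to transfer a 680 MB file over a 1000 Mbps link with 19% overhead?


Effective throughput = 1000 * (1 - 19/100) = 810 Mbps
File size in Mb = 680 * 8 = 5440 Mb
Time = 5440 / 810
Time = 6.716 seconds


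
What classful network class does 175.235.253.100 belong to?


First octet: 175
Binary: 10101111
10xxxxxx -> Class B (128-191)
Class B, default mask 255.255.0.0 (/16)


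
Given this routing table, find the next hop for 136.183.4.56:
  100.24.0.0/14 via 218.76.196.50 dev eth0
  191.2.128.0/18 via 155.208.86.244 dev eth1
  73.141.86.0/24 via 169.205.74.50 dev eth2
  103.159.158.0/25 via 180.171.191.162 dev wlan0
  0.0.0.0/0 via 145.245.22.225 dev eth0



Longest prefix match for 136.183.4.56:
  /14 100.24.0.0: no
  /18 191.2.128.0: no
  /24 73.141.86.0: no
  /25 103.159.158.0: no
  /0 0.0.0.0: MATCH
Selected: next-hop 145.245.22.225 via eth0 (matched /0)


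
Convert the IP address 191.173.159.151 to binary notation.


191 = 10111111
173 = 10101101
159 = 10011111
151 = 10010111
Binary: 10111111.10101101.10011111.10010111


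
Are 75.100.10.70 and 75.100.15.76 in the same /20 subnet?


Mask: 255.255.240.0
75.100.10.70 AND mask = 75.100.0.0
75.100.15.76 AND mask = 75.100.0.0
Yes, same subnet (75.100.0.0)


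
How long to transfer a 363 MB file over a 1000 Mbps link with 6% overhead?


Effective throughput = 1000 * (1 - 6/100) = 940 Mbps
File size in Mb = 363 * 8 = 2904 Mb
Time = 2904 / 940
Time = 3.0894 seconds


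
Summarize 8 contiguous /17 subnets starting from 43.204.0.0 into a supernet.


Original prefix: /17
Number of subnets: 8 = 2^3
New prefix = 17 - 3 = 14
Supernet: 43.204.0.0/14


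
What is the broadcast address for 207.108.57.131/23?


Network: 207.108.56.0/23
Host bits = 9
Set all host bits to 1:
Broadcast: 207.108.57.255


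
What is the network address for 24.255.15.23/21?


IP:   00011000.11111111.00001111.00010111
Mask: 11111111.11111111.11111000.00000000
AND operation:
Net:  00011000.11111111.00001000.00000000
Network: 24.255.8.0/21


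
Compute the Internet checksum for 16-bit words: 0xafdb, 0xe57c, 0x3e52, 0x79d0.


Sum all words (with carry folding):
+ 0xafdb = 0xafdb
+ 0xe57c = 0x9558
+ 0x3e52 = 0xd3aa
+ 0x79d0 = 0x4d7b
One's complement: ~0x4d7b
Checksum = 0xb284


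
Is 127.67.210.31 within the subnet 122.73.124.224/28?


Subnet network: 122.73.124.224
Test IP AND mask: 127.67.210.16
No, 127.67.210.31 is not in 122.73.124.224/28


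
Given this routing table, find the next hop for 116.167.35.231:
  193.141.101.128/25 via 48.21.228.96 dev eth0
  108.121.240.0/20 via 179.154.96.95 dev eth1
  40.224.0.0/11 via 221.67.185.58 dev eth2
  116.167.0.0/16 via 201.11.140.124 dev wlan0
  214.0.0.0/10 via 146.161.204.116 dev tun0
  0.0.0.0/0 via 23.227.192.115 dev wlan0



Longest prefix match for 116.167.35.231:
  /25 193.141.101.128: no
  /20 108.121.240.0: no
  /11 40.224.0.0: no
  /16 116.167.0.0: MATCH
  /10 214.0.0.0: no
  /0 0.0.0.0: MATCH
Selected: next-hop 201.11.140.124 via wlan0 (matched /16)


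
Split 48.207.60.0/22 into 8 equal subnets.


New prefix = 22 + 3 = 25
Each subnet has 128 addresses
  48.207.60.0/25
  48.207.60.128/25
  48.207.61.0/25
  48.207.61.128/25
  48.207.62.0/25
  48.207.62.128/25
  48.207.63.0/25
  48.207.63.128/25
Subnets: 48.207.60.0/25, 48.207.60.128/25, 48.207.61.0/25, 48.207.61.128/25, 48.207.62.0/25, 48.207.62.128/25, 48.207.63.0/25, 48.207.63.128/25


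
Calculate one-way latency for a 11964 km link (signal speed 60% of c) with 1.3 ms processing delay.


Speed = 0.6 * 3e5 km/s = 180000 km/s
Propagation delay = 11964 / 180000 = 0.0665 s = 66.4667 ms
Processing delay = 1.3 ms
Total one-way latency = 67.7667 ms


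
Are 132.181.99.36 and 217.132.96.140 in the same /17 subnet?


Mask: 255.255.128.0
132.181.99.36 AND mask = 132.181.0.0
217.132.96.140 AND mask = 217.132.0.0
No, different subnets (132.181.0.0 vs 217.132.0.0)


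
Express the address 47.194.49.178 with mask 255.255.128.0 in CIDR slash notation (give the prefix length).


Binary: 11111111.11111111.10000000.00000000
Count leading 1s
Prefix: /17


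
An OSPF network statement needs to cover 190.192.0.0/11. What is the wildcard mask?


Subnet mask: 255.224.0.0
Wildcard = 255.255.255.255 - subnet mask
255 - 255 = 0
255 - 224 = 31
255 - 0 = 255
255 - 0 = 255
Wildcard: 0.31.255.255


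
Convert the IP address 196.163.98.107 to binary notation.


196 = 11000100
163 = 10100011
98 = 01100010
107 = 01101011
Binary: 11000100.10100011.01100010.01101011


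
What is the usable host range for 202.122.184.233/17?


Network: 202.122.128.0
Broadcast: 202.122.255.255
First usable = network + 1
Last usable = broadcast - 1
Range: 202.122.128.1 to 202.122.255.254


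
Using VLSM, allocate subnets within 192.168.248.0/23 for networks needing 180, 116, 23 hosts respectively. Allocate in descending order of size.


180 hosts -> /24 (254 usable): 192.168.248.0/24
116 hosts -> /25 (126 usable): 192.168.249.0/25
23 hosts -> /27 (30 usable): 192.168.249.128/27
Allocation: 192.168.248.0/24 (180 hosts, 254 usable); 192.168.249.0/25 (116 hosts, 126 usable); 192.168.249.128/27 (23 hosts, 30 usable)


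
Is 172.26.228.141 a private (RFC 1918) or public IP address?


RFC 1918 private ranges:
  10.0.0.0/8 (10.0.0.0 - 10.255.255.255)
  172.16.0.0/12 (172.16.0.0 - 172.31.255.255)
  192.168.0.0/16 (192.168.0.0 - 192.168.255.255)
Private (in 172.16.0.0/12)


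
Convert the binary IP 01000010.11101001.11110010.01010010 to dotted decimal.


01000010 = 66
11101001 = 233
11110010 = 242
01010010 = 82
IP: 66.233.242.82


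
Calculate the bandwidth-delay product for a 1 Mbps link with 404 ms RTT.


BDP = bandwidth * RTT
= 1 Mbps * 404 ms
= 1 * 1e6 * 404 / 1000 bits
= 404000 bits
= 50500 bytes
= 49.3164 KB
BDP = 404000 bits (50500 bytes)


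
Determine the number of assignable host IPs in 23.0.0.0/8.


Host bits = 32 - 8 = 24
Total addresses = 2^24 = 16777216
Usable = total - 2 (network and broadcast)
Usable hosts: 16777214


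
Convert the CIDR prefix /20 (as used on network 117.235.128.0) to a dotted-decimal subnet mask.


/20 means 20 network bits, 12 host bits
Binary: 11111111111111111111000000000000
Mask: 255.255.240.0


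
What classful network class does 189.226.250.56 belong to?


First octet: 189
Binary: 10111101
10xxxxxx -> Class B (128-191)
Class B, default mask 255.255.0.0 (/16)


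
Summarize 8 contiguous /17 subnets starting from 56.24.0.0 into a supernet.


Original prefix: /17
Number of subnets: 8 = 2^3
New prefix = 17 - 3 = 14
Supernet: 56.24.0.0/14


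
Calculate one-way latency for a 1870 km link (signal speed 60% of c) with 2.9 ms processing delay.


Speed = 0.6 * 3e5 km/s = 180000 km/s
Propagation delay = 1870 / 180000 = 0.0104 s = 10.3889 ms
Processing delay = 2.9 ms
Total one-way latency = 13.2889 ms


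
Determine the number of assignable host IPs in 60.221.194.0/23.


Host bits = 32 - 23 = 9
Total addresses = 2^9 = 512
Usable = total - 2 (network and broadcast)
Usable hosts: 510


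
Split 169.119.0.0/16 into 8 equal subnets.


New prefix = 16 + 3 = 19
Each subnet has 8192 addresses
  169.119.0.0/19
  169.119.32.0/19
  169.119.64.0/19
  169.119.96.0/19
  169.119.128.0/19
  169.119.160.0/19
  169.119.192.0/19
  169.119.224.0/19
Subnets: 169.119.0.0/19, 169.119.32.0/19, 169.119.64.0/19, 169.119.96.0/19, 169.119.128.0/19, 169.119.160.0/19, 169.119.192.0/19, 169.119.224.0/19


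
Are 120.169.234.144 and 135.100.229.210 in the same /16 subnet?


Mask: 255.255.0.0
120.169.234.144 AND mask = 120.169.0.0
135.100.229.210 AND mask = 135.100.0.0
No, different subnets (120.169.0.0 vs 135.100.0.0)


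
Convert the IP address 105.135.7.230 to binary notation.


105 = 01101001
135 = 10000111
7 = 00000111
230 = 11100110
Binary: 01101001.10000111.00000111.11100110


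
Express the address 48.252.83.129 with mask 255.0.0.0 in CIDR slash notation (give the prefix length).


Binary: 11111111.00000000.00000000.00000000
Count leading 1s
Prefix: /8


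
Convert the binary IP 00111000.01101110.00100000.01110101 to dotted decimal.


00111000 = 56
01101110 = 110
00100000 = 32
01110101 = 117
IP: 56.110.32.117


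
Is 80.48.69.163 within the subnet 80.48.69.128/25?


Subnet network: 80.48.69.128
Test IP AND mask: 80.48.69.128
Yes, 80.48.69.163 is in 80.48.69.128/25


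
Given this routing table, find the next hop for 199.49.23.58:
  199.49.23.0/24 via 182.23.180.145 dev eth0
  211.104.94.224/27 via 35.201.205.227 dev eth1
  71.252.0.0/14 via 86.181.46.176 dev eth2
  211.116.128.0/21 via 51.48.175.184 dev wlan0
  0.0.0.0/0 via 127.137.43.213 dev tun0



Longest prefix match for 199.49.23.58:
  /24 199.49.23.0: MATCH
  /27 211.104.94.224: no
  /14 71.252.0.0: no
  /21 211.116.128.0: no
  /0 0.0.0.0: MATCH
Selected: next-hop 182.23.180.145 via eth0 (matched /24)


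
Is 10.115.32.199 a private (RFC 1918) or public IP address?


RFC 1918 private ranges:
  10.0.0.0/8 (10.0.0.0 - 10.255.255.255)
  172.16.0.0/12 (172.16.0.0 - 172.31.255.255)
  192.168.0.0/16 (192.168.0.0 - 192.168.255.255)
Private (in 10.0.0.0/8)


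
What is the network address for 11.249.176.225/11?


IP:   00001011.11111001.10110000.11100001
Mask: 11111111.11100000.00000000.00000000
AND operation:
Net:  00001011.11100000.00000000.00000000
Network: 11.224.0.0/11


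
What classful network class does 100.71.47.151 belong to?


First octet: 100
Binary: 01100100
0xxxxxxx -> Class A (1-126)
Class A, default mask 255.0.0.0 (/8)


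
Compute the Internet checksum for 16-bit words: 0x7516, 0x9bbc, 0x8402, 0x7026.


Sum all words (with carry folding):
+ 0x7516 = 0x7516
+ 0x9bbc = 0x10d3
+ 0x8402 = 0x94d5
+ 0x7026 = 0x04fc
One's complement: ~0x04fc
Checksum = 0xfb03


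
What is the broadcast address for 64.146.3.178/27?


Network: 64.146.3.160/27
Host bits = 5
Set all host bits to 1:
Broadcast: 64.146.3.191


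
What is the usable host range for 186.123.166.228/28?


Network: 186.123.166.224
Broadcast: 186.123.166.239
First usable = network + 1
Last usable = broadcast - 1
Range: 186.123.166.225 to 186.123.166.238


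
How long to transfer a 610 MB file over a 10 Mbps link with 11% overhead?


Effective throughput = 10 * (1 - 11/100) = 8.9 Mbps
File size in Mb = 610 * 8 = 4880 Mb
Time = 4880 / 8.9
Time = 548.3146 seconds


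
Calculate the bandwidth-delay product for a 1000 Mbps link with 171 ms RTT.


BDP = bandwidth * RTT
= 1000 Mbps * 171 ms
= 1000 * 1e6 * 171 / 1000 bits
= 171000000 bits
= 21375000 bytes
= 20874.0234 KB
BDP = 171000000 bits (21375000 bytes)


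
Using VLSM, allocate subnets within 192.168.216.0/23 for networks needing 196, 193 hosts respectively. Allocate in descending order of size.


196 hosts -> /24 (254 usable): 192.168.216.0/24
193 hosts -> /24 (254 usable): 192.168.217.0/24
Allocation: 192.168.216.0/24 (196 hosts, 254 usable); 192.168.217.0/24 (193 hosts, 254 usable)


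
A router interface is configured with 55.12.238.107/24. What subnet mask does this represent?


/24 means 24 network bits, 8 host bits
Binary: 11111111111111111111111100000000
Mask: 255.255.255.0


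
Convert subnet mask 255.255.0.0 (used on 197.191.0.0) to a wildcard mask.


Subnet mask: 255.255.0.0
Wildcard = 255.255.255.255 - subnet mask
255 - 255 = 0
255 - 255 = 0
255 - 0 = 255
255 - 0 = 255
Wildcard: 0.0.255.255


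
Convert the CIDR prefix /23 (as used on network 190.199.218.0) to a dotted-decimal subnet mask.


/23 means 23 network bits, 9 host bits
Binary: 11111111111111111111111000000000
Mask: 255.255.254.0


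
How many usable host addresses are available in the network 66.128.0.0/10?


Host bits = 32 - 10 = 22
Total addresses = 2^22 = 4194304
Usable = total - 2 (network and broadcast)
Usable hosts: 4194302


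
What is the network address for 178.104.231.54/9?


IP:   10110010.01101000.11100111.00110110
Mask: 11111111.10000000.00000000.00000000
AND operation:
Net:  10110010.00000000.00000000.00000000
Network: 178.0.0.0/9


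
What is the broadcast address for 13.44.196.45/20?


Network: 13.44.192.0/20
Host bits = 12
Set all host bits to 1:
Broadcast: 13.44.207.255


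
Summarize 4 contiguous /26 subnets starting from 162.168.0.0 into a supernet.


Original prefix: /26
Number of subnets: 4 = 2^2
New prefix = 26 - 2 = 24
Supernet: 162.168.0.0/24


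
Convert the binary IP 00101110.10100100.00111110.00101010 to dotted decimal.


00101110 = 46
10100100 = 164
00111110 = 62
00101010 = 42
IP: 46.164.62.42


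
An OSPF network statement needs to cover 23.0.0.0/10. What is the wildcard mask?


Subnet mask: 255.192.0.0
Wildcard = 255.255.255.255 - subnet mask
255 - 255 = 0
255 - 192 = 63
255 - 0 = 255
255 - 0 = 255
Wildcard: 0.63.255.255


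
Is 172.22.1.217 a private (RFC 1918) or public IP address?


RFC 1918 private ranges:
  10.0.0.0/8 (10.0.0.0 - 10.255.255.255)
  172.16.0.0/12 (172.16.0.0 - 172.31.255.255)
  192.168.0.0/16 (192.168.0.0 - 192.168.255.255)
Private (in 172.16.0.0/12)


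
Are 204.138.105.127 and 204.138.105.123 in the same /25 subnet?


Mask: 255.255.255.128
204.138.105.127 AND mask = 204.138.105.0
204.138.105.123 AND mask = 204.138.105.0
Yes, same subnet (204.138.105.0)


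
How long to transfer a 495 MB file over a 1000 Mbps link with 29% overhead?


Effective throughput = 1000 * (1 - 29/100) = 710 Mbps
File size in Mb = 495 * 8 = 3960 Mb
Time = 3960 / 710
Time = 5.5775 seconds


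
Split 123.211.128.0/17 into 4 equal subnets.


New prefix = 17 + 2 = 19
Each subnet has 8192 addresses
  123.211.128.0/19
  123.211.160.0/19
  123.211.192.0/19
  123.211.224.0/19
Subnets: 123.211.128.0/19, 123.211.160.0/19, 123.211.192.0/19, 123.211.224.0/19


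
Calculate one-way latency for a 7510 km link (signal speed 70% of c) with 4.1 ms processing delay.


Speed = 0.7 * 3e5 km/s = 210000 km/s
Propagation delay = 7510 / 210000 = 0.0358 s = 35.7619 ms
Processing delay = 4.1 ms
Total one-way latency = 39.8619 ms


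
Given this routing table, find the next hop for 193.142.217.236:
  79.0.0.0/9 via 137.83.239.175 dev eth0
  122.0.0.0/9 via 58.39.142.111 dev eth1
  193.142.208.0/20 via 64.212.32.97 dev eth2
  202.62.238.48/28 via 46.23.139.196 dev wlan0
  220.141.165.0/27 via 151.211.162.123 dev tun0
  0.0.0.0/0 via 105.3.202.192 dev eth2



Longest prefix match for 193.142.217.236:
  /9 79.0.0.0: no
  /9 122.0.0.0: no
  /20 193.142.208.0: MATCH
  /28 202.62.238.48: no
  /27 220.141.165.0: no
  /0 0.0.0.0: MATCH
Selected: next-hop 64.212.32.97 via eth2 (matched /20)


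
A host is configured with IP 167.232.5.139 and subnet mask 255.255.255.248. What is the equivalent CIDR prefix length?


Binary: 11111111.11111111.11111111.11111000
Count leading 1s
Prefix: /29


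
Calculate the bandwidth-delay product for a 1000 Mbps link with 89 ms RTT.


BDP = bandwidth * RTT
= 1000 Mbps * 89 ms
= 1000 * 1e6 * 89 / 1000 bits
= 89000000 bits
= 11125000 bytes
= 10864.2578 KB
BDP = 89000000 bits (11125000 bytes)


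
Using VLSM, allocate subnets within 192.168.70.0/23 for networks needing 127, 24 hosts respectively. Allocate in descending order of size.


127 hosts -> /24 (254 usable): 192.168.70.0/24
24 hosts -> /27 (30 usable): 192.168.71.0/27
Allocation: 192.168.70.0/24 (127 hosts, 254 usable); 192.168.71.0/27 (24 hosts, 30 usable)


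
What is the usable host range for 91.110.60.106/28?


Network: 91.110.60.96
Broadcast: 91.110.60.111
First usable = network + 1
Last usable = broadcast - 1
Range: 91.110.60.97 to 91.110.60.110


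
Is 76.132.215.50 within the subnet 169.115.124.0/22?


Subnet network: 169.115.124.0
Test IP AND mask: 76.132.212.0
No, 76.132.215.50 is not in 169.115.124.0/22


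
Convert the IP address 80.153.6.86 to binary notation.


80 = 01010000
153 = 10011001
6 = 00000110
86 = 01010110
Binary: 01010000.10011001.00000110.01010110


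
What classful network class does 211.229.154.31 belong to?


First octet: 211
Binary: 11010011
110xxxxx -> Class C (192-223)
Class C, default mask 255.255.255.0 (/24)


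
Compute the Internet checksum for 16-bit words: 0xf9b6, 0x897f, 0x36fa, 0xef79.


Sum all words (with carry folding):
+ 0xf9b6 = 0xf9b6
+ 0x897f = 0x8336
+ 0x36fa = 0xba30
+ 0xef79 = 0xa9aa
One's complement: ~0xa9aa
Checksum = 0x5655


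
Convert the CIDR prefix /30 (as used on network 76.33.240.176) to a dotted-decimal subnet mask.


/30 means 30 network bits, 2 host bits
Binary: 11111111111111111111111111111100
Mask: 255.255.255.252


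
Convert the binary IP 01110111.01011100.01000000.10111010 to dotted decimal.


01110111 = 119
01011100 = 92
01000000 = 64
10111010 = 186
IP: 119.92.64.186


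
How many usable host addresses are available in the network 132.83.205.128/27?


Host bits = 32 - 27 = 5
Total addresses = 2^5 = 32
Usable = total - 2 (network and broadcast)
Usable hosts: 30
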